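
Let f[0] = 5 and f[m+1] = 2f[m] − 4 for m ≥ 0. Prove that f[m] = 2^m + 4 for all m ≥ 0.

Base case: f[0] = 5, and 2^0 + 4 = 1 + 4 = 5.
Assume f[j] = 2^j + 4 for some j ≥ 0.
Then f[j+1] = 2f[j] − 4 = 2·(2^j + 4) − 4 = 2^{j+1} + 8 − 4 = 2^{j+1} + 4.
Hence f[m] = 2^m + 4 for every m ≥ 0, by induction.

f[m] = 2^m + 4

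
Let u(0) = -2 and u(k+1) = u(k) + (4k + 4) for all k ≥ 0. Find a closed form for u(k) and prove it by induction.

Claim: u(k) = 2k^2 + 2k − 2.

Base case: u(0) = -2, and 2·0^2 + 2·0 − 2 = -2.
Assume u(j) = 2j^2 + 2j − 2.
Then u(j+1) = u(j) + (4j + 4) = (2j^2 + 2j − 2) + (4j + 4) = 2j^2 + 6j + 2,
and 2·(j+1)^2 + 2·(j+1) − 2 = 2j^2 + 6j + 2.
Hence u(k) = 2k^2 + 2k − 2 for every k ≥ 0, by induction.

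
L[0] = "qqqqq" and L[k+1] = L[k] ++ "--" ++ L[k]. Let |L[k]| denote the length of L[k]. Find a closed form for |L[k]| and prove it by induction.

Claim: |L[k]| = 7·2^k − 2.

Base case: |L[0]| = 5, and 7·2^0 − 2 = 5.
Assume |L[r]| = 7·2^r − 2.
Then |L[r+1]| = |L[r]| + 2 + |L[r]| = 2|L[r]| + 2 = 2(7·2^r − 2) + 2 = 7·2^{r+1} − 4 + 2 = 7·2^{r+1} − 2.
This completes the inductive step, so |L[k]| = 7·2^k − 2 for all k ≥ 0.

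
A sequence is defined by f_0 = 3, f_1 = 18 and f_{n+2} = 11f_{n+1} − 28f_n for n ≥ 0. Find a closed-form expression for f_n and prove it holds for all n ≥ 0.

Claim: f_n = 2·7^n + 4^n.

Base cases: f_0 = 3 and 2·7^0 + 4^0 = 3; f_1 = 18 and 2·7^1 + 4^1 = 18.
Assume f_j = 2·7^j + 4^j for all 0 ≤ j ≤ r, where r ≥ 1.
Then f_{r+1} = 11f_r − 28f_{r−1} = 11·(2·7^r + 4^r) − 28·(2·7^{r−1} + 4^{r−1}) = 2·(11·7 − 28)7^{r−1} + (11·4 − 28)4^{r−1} = 98·7^{r−1} + 16·4^{r−1} = 2·7^{r+1} + 4^{r+1}.
So the formula holds for r+1, and by strong induction f_n = 2·7^n + 4^n for all n ≥ 0.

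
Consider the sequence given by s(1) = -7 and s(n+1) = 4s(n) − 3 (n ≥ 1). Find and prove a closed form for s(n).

Claim: s(n) = -2·4^n + 1.

Base case: s(1) = -7, and -2·4^1 + 1 = -8 + 1 = -7.
Assume s(r) = -2·4^r + 1 for some r ≥ 1.
Then s(r+1) = 4s(r) − 3 = 4·(-2·4^r + 1) − 3 = -8·4^r + 4 − 3 = -2·4^{r+1} + 1.
By induction, s(n) = -2·4^n + 1 for all n ≥ 1.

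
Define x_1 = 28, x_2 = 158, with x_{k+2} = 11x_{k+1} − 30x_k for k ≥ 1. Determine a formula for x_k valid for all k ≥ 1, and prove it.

Claim: x_k = 3·6^k + 2·5^k.

Base cases: x_1 = 28 and 3·6^1 + 2·5^1 = 28; x_2 = 158 and 3·6^2 + 2·5^2 = 158.
Assume x_i = 3·6^i + 2·5^i for all 1 ≤ i ≤ j, where j ≥ 2.
Then x_{j+1} = 11x_j − 30x_{j−1} = 11·(3·6^j + 2·5^j) − 30·(3·6^{j−1} + 2·5^{j−1}) = 3·(11·6 − 30)6^{j−1} + 2·(11·5 − 30)5^{j−1} = 108·6^{j−1} + 50·5^{j−1} = 3·6^{j+1} + 2·5^{j+1}.
So the formula holds for j+1, and by strong induction x_k = 3·6^k + 2·5^k for all k ≥ 1.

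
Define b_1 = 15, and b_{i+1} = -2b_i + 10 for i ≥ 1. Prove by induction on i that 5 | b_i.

Base case: b_1 = 15 = 5·3, so 5 | b_1.
Assume 5 | b_r, so b_r = 5t for some integer t.
Then b_{r+1} = -2b_r + 10 = -2·(5t) + 10 = 5(-2t + 2), so 5 | b_{r+1}.
So the property holds for r+1, and by induction 5 | b_i for all i ≥ 1.

5 | b_i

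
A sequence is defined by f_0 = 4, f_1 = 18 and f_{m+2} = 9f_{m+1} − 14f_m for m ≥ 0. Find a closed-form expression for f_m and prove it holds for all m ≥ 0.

Claim: f_m = 2·2^m + 2·7^m.

Base cases: f_0 = 4 and 2·2^0 + 2·7^0 = 4; f_1 = 18 and 2·2^1 + 2·7^1 = 18.
Assume f_i = 2·2^i + 2·7^i for all 0 ≤ i ≤ j, where j ≥ 1.
Then f_{j+1} = 9f_j − 14f_{j−1} = 9·(2·2^j + 2·7^j) − 14·(2·2^{j−1} + 2·7^{j−1}) = 2·(9·2 − 14)2^{j−1} + 2·(9·7 − 14)7^{j−1} = 8·2^{j−1} + 98·7^{j−1} = 2·2^{j+1} + 2·7^{j+1}.
By strong induction, f_m = 2·2^m + 2·7^m for all m ≥ 0.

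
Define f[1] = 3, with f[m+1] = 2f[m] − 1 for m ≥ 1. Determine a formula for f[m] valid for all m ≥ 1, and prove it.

Claim: f[m] = 2^m + 1.

Base case: f[1] = 3, and 2^1 + 1 = 2 + 1 = 3.
Assume f[j] = 2^j + 1 for some j ≥ 1.
Then f[j+1] = 2f[j] − 1 = 2·(2^j + 1) − 1 = 2^{j+1} + 2 − 1 = 2^{j+1} + 1.
By induction, f[m] = 2^m + 1 for all m ≥ 1.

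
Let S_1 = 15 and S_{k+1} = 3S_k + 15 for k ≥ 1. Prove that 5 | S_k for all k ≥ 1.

Base case: S_1 = 15 = 5·3, so 5 | S_1.
Assume 5 | S_m, so S_m = 5t for some integer t.
Then S_{m+1} = 3S_m + 15 = 3·(5t) + 15 = 5(3t + 3), so 5 | S_{m+1}.
This completes the inductive step, so 5 | S_k for all k ≥ 1.

5 | S_k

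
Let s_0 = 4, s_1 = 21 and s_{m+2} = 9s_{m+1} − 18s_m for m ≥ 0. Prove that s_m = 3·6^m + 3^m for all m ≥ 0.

Base cases: s_0 = 4 and 3·6^0 + 3^0 = 4; s_1 = 21 and 3·6^1 + 3^1 = 21.
Assume s_i = 3·6^i + 3^i for all 0 ≤ i ≤ j, where j ≥ 1.
Then s_{j+1} = 9s_j − 18s_{j−1} = 9·(3·6^j + 3^j) − 18·(3·6^{j−1} + 3^{j−1}) = 3·(9·6 − 18)6^{j−1} + (9·3 − 18)3^{j−1} = 108·6^{j−1} + 9·3^{j−1} = 3·6^{j+1} + 3^{j+1}.
This completes the inductive step, so s_m = 3·6^m + 3^m for all m ≥ 0.

s_m = 3·6^m + 3^m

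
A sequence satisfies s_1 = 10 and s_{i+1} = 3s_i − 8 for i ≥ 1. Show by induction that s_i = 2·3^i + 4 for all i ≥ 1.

Base case: s_1 = 10, and 2·3^1 + 4 = 6 + 4 = 10.
Assume s_k = 2·3^k + 4 for some k ≥ 1.
Then s_{k+1} = 3s_k − 8 = 3·(2·3^k + 4) − 8 = 6·3^k + 12 − 8 = 2·3^{k+1} + 4.
This completes the inductive step, so s_i = 2·3^i + 4 for all i ≥ 1.

s_i = 2·3^i + 4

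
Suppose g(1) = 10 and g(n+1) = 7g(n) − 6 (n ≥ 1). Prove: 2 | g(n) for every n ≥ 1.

Base case: g(1) = 10 = 2·5, so 2 | g(1).
Assume 2 | g(k), so g(k) = 2t for some integer t.
Then g(k+1) = 7g(k) − 6 = 7·(2t) − 6 = 2(7t − 3), so 2 | g(k+1).
This completes the inductive step, so 2 | g(n) for all n ≥ 1.

2 | g(n)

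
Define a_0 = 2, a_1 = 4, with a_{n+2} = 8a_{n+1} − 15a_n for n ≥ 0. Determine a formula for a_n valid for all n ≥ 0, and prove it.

Claim: a_n = 3·3^n − 5^n.

Base cases: a_0 = 2 and 3·3^0 − 5^0 = 2; a_1 = 4 and 3·3^1 − 5^1 = 4.
Assume a_j = 3·3^j − 5^j for all 0 ≤ j ≤ r, where r ≥ 1.
Then a_{r+1} = 8a_r − 15a_{r−1} = 8·(3·3^r − 5^r) − 15·(3·3^{r−1} − 5^{r−1}) = 3·(8·3 − 15)3^{r−1} − (8·5 − 15)5^{r−1} = 27·3^{r−1} − 25·5^{r−1} = 3·3^{r+1} − 5^{r+1}.
So the formula holds for r+1, and by strong induction a_n = 3·3^n − 5^n for all n ≥ 0.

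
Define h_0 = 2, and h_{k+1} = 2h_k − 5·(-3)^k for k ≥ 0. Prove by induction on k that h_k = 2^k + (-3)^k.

Base case: h_0 = 2, and 2^0 + (-3)^0 = 1 + 1 = 2.
Assume h_m = 2^m + (-3)^m for some m ≥ 0.
Then h_{m+1} = 2h_m − 5·(-3)^m = 2·(2^m + (-3)^m) − 5·(-3)^m = 2^{m+1} + 2·(-3)^m − 5·(-3)^m = 2^{m+1} − 3·(-3)^m = 2^{m+1} + (-3)^{m+1}.
So the formula holds for m+1, and by induction h_k = 2^k + (-3)^k for all k ≥ 0.

h_k = 2^k + (-3)^k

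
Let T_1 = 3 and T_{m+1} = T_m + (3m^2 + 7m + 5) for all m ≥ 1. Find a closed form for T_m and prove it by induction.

Claim: T_m = m^3 + 2m^2 + 2m − 2.

Base case: T_1 = 3, and 1^3 + 2·1^2 + 2·1 − 2 = 3.
Assume T_r = r^3 + 2r^2 + 2r − 2.
Then T_{r+1} = T_r + (3r^2 + 7r + 5) = (r^3 + 2r^2 + 2r − 2) + (3r^2 + 7r + 5) = r^3 + 5r^2 + 9r + 3,
and (r+1)^3 + 2·(r+1)^2 + 2·(r+1) − 2 = r^3 + 5r^2 + 9r + 3.
By induction, T_m = m^3 + 2m^2 + 2m − 2 for all m ≥ 1.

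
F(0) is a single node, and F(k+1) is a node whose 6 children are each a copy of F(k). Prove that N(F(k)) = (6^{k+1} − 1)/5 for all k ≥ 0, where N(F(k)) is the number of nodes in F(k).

Base case: N(F(0)) = 1, and (6^{0+1} − 1)/5 = 1.
Assume N(F(j)) = (6^{j+1} − 1)/5.
Then N(F(j+1)) = 1 + 6N(F(j)) = 1 + 6·(6^{j+1} − 1)/5 = 1 + (6^{j+2} − 6)/5 = (5 + 6^{j+2} − 6)/5 = (6^{j+2} − 1)/5.
By induction, N(F(k)) = (6^{k+1} − 1)/5 for all k ≥ 0.

N(F(k)) = (6^{k+1} − 1)/5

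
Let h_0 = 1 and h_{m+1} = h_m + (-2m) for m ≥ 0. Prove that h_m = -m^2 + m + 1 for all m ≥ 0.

Base case: h_0 = 1, and -0^2 + 0 + 1 = 1.
Assume h_j = -j^2 + j + 1.
Then h_{j+1} = h_j + (-2j) = (-j^2 + j + 1) + (-2j) = -j^2 − j + 1,
and -(j+1)^2 + (j+1) + 1 = -j^2 − j + 1.
By induction, h_m = -m^2 + m + 1 for all m ≥ 0.

h_m = -m^2 + m + 1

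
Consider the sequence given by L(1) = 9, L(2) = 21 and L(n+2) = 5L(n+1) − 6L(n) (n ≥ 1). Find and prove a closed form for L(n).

Claim: L(n) = 3·2^n + 3^n.

Base cases: L(1) = 9 and 3·2^1 + 3^1 = 9; L(2) = 21 and 3·2^2 + 3^2 = 21.
Assume L(i) = 3·2^i + 3^i for all 1 ≤ i ≤ j, where j ≥ 2.
Then L(j+1) = 5L(j) − 6L(j−1) = 5·(3·2^j + 3^j) − 6·(3·2^{j−1} + 3^{j−1}) = 3·(5·2 − 6)2^{j−1} + (5·3 − 6)3^{j−1} = 12·2^{j−1} + 9·3^{j−1} = 3·2^{j+1} + 3^{j+1}.
So the formula holds for j+1, and by strong induction L(n) = 3·2^n + 3^n for all n ≥ 1.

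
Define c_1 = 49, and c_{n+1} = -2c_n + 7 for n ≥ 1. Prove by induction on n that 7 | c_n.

Base case: c_1 = 49 = 7·7, so 7 | c_1.
Assume 7 | c_m, so c_m = 7t for some integer t.
Then c_{m+1} = -2c_m + 7 = -2·(7t) + 7 = 7(-2t + 1), so 7 | c_{m+1}.
By induction, 7 | c_n for all n ≥ 1.

7 | c_n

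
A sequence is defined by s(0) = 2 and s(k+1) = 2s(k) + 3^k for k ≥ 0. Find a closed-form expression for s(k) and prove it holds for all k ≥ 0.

Claim: s(k) = 2^k + 3^k.

Base case: s(0) = 2, and 2^0 + 3^0 = 1 + 1 = 2.
Assume s(j) = 2^j + 3^j for some j ≥ 0.
Then s(j+1) = 2s(j) + 3^j = 2·(2^j + 3^j) + 3^j = 2^{j+1} + 2·3^j + 3^j = 2^{j+1} + 3·3^j = 2^{j+1} + 3^{j+1}.
Hence s(k) = 2^k + 3^k for every k ≥ 0, by induction.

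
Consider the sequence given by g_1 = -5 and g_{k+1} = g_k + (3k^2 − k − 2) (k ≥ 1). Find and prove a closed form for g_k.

Claim: g_k = k^3 − 2k^2 − k − 3.

Base case: g_1 = -5, and 1^3 − 2·1^2 − 1 − 3 = -5.
Assume g_j = j^3 − 2j^2 − j − 3.
Then g_{j+1} = g_j + (3j^2 − j − 2) = (j^3 − 2j^2 − j − 3) + (3j^2 − j − 2) = j^3 + j^2 − 2j − 5,
and (j+1)^3 − 2·(j+1)^2 − (j+1) − 3 = j^3 + j^2 − 2j − 5.
By induction, g_k = k^3 − 2k^2 − k − 3 for all k ≥ 1.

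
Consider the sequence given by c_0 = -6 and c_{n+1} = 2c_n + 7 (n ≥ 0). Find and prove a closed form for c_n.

Claim: c_n = 2^n − 7.

Base case: c_0 = -6, and 2^0 − 7 = 1 − 7 = -6.
Assume c_k = 2^k − 7 for some k ≥ 0.
Then c_{k+1} = 2c_k + 7 = 2·(2^k − 7) + 7 = 2^{k+1} − 14 + 7 = 2^{k+1} − 7.
This completes the inductive step, so c_n = 2^n − 7 for all n ≥ 0.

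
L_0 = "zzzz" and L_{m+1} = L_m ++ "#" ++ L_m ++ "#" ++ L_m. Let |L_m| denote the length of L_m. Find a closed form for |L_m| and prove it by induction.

Claim: |L_m| = 5·3^m − 1.

Base case: |L_0| = 4, and 5·3^0 − 1 = 4.
Assume |L_j| = 5·3^j − 1.
Then |L_{j+1}| = 3|L_j| + 2 = 3(5·3^j − 1) + 2 = 5·3^{j+1} − 3 + 2 = 5·3^{j+1} − 1.
So the formula holds for j+1, and by induction |L_m| = 5·3^m − 1 for all m ≥ 0.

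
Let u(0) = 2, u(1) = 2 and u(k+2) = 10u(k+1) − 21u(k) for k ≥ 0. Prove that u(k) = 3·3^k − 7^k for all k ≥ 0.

Base cases: u(0) = 2 and 3·3^0 − 7^0 = 2; u(1) = 2 and 3·3^1 − 7^1 = 2.
Assume u(i) = 3·3^i − 7^i for all 0 ≤ i ≤ j, where j ≥ 1.
Then u(j+1) = 10u(j) − 21u(j−1) = 10·(3·3^j − 7^j) − 21·(3·3^{j−1} − 7^{j−1}) = 3·(10·3 − 21)3^{j−1} − (10·7 − 21)7^{j−1} = 27·3^{j−1} − 49·7^{j−1} = 3·3^{j+1} − 7^{j+1}.
This completes the inductive step, so u(k) = 3·3^k − 7^k for all k ≥ 0.

u(k) = 3·3^k − 7^k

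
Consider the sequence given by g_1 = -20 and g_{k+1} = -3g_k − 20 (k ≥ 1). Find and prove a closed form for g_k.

Claim: g_k = 5·(-3)^k − 5.

Base case: g_1 = -20, and 5·(-3)^1 − 5 = -15 − 5 = -20.
Assume g_r = 5·(-3)^r − 5 for some r ≥ 1.
Then g_{r+1} = -3g_r − 20 = -3·(5·(-3)^r − 5) − 20 = -15·(-3)^r + 15 − 20 = 5·(-3)^{r+1} − 5.
By induction, g_k = 5·(-3)^k − 5 for all k ≥ 1.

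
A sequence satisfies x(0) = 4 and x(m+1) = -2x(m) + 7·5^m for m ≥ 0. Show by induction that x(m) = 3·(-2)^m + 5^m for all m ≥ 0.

Base case: x(0) = 4, and 3·(-2)^0 + 5^0 = 3 + 1 = 4.
Assume x(r) = 3·(-2)^r + 5^r for some r ≥ 0.
Then x(r+1) = -2x(r) + 7·5^r = -2·(3·(-2)^r + 5^r) + 7·5^r = 3·(-2)^{r+1} − 2·5^r + 7·5^r = 3·(-2)^{r+1} + 5·5^r = 3·(-2)^{r+1} + 5^{r+1}.
Hence x(m) = 3·(-2)^m + 5^m for every m ≥ 0, by induction.

x(m) = 3·(-2)^m + 5^m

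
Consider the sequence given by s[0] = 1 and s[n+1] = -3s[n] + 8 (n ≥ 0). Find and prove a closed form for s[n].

Claim: s[n] = -(-3)^n + 2.

Base case: s[0] = 1, and -(-3)^0 + 2 = -1 + 2 = 1.
Assume s[j] = -(-3)^j + 2 for some j ≥ 0.
Then s[j+1] = -3s[j] + 8 = -3·(-(-3)^j + 2) + 8 = 3·(-3)^j − 6 + 8 = -(-3)^{j+1} + 2.
This completes the inductive step, so s[n] = -(-3)^n + 2 for all n ≥ 0.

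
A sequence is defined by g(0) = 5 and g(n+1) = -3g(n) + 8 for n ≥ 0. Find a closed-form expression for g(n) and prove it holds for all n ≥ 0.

Claim: g(n) = 3·(-3)^n + 2.

Base case: g(0) = 5, and 3·(-3)^0 + 2 = 3 + 2 = 5.
Assume g(j) = 3·(-3)^j + 2 for some j ≥ 0.
Then g(j+1) = -3g(j) + 8 = -3·(3·(-3)^j + 2) + 8 = -9·(-3)^j − 6 + 8 = 3·(-3)^{j+1} + 2.
By induction, g(n) = 3·(-3)^n + 2 for all n ≥ 0.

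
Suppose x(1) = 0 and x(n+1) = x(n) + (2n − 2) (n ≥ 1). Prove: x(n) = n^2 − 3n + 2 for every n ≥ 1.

Base case: x(1) = 0, and 1^2 − 3·1 + 2 = 0.
Assume x(k) = k^2 − 3k + 2.
Then x(k+1) = x(k) + (2k − 2) = (k^2 − 3k + 2) + (2k − 2) = k^2 − k,
and (k+1)^2 − 3·(k+1) + 2 = k^2 − k.
This completes the inductive step, so x(n) = n^2 − 3n + 2 for all n ≥ 1.

x(n) = n^2 − 3n + 2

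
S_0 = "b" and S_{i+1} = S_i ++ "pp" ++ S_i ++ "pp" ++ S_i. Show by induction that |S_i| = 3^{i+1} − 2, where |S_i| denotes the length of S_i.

Base case: |S_0| = 1, and 3^{0+1} − 2 = 1.
Assume |S_k| = 3^{k+1} − 2.
Then |S_{k+1}| = 3|S_k| + 4 = 3(3^{k+1} − 2) + 4 = 3^{k+2} − 6 + 4 = 3^{k+2} − 2.
By induction, |S_i| = 3^{i+1} − 2 for all i ≥ 0.

|S_i| = 3^{i+1} − 2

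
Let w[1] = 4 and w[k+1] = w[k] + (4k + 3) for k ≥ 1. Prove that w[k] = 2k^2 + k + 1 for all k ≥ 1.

Base case: w[1] = 4, and 2·1^2 + 1 + 1 = 4.
Assume w[j] = 2j^2 + j + 1.
Then w[j+1] = w[j] + (4j + 3) = (2j^2 + j + 1) + (4j + 3) = 2j^2 + 5j + 4,
and 2·(j+1)^2 + (j+1) + 1 = 2j^2 + 5j + 4.
By induction, w[k] = 2k^2 + k + 1 for all k ≥ 1.

w[k] = 2k^2 + k + 1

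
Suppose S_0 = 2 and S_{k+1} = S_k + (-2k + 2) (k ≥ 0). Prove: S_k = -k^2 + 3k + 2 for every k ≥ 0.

Base case: S_0 = 2, and -0^2 + 3·0 + 2 = 2.
Assume S_m = -m^2 + 3m + 2.
Then S_{m+1} = S_m + (-2m + 2) = (-m^2 + 3m + 2) + (-2m + 2) = -m^2 + m + 4,
and -(m+1)^2 + 3·(m+1) + 2 = -m^2 + m + 4.
By induction, S_k = -k^2 + 3k + 2 for all k ≥ 0.

S_k = -k^2 + 3k + 2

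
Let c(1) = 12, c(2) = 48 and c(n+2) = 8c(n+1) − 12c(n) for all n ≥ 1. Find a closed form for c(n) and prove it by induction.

Claim: c(n) = 3·2^n + 6^n.

Base cases: c(1) = 12 and 3·2^1 + 6^1 = 12; c(2) = 48 and 3·2^2 + 6^2 = 48.
Assume c(i) = 3·2^i + 6^i for all 1 ≤ i ≤ j, where j ≥ 2.
Then c(j+1) = 8c(j) − 12c(j−1) = 8·(3·2^j + 6^j) − 12·(3·2^{j−1} + 6^{j−1}) = 3·(8·2 − 12)2^{j−1} + (8·6 − 12)6^{j−1} = 12·2^{j−1} + 36·6^{j−1} = 3·2^{j+1} + 6^{j+1}.
By strong induction, c(n) = 3·2^n + 6^n for all n ≥ 1.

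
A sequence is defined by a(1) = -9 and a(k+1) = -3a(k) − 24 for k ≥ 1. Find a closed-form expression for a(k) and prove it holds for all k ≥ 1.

Claim: a(k) = (-3)^k − 6.

Base case: a(1) = -9, and (-3)^1 − 6 = -3 − 6 = -9.
Assume a(m) = (-3)^m − 6 for some m ≥ 1.
Then a(m+1) = -3a(m) − 24 = -3·((-3)^m − 6) − 24 = -3·(-3)^m + 18 − 24 = (-3)^{m+1} − 6.
Hence a(k) = (-3)^k − 6 for every k ≥ 1, by induction.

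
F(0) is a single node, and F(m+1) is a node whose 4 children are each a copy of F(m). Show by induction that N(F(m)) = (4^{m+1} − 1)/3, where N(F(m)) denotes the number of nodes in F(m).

Base case: N(F(0)) = 1, and (4^{0+1} − 1)/3 = 1.
Assume N(F(j)) = (4^{j+1} − 1)/3.
Then N(F(j+1)) = 1 + 4N(F(j)) = 1 + 4·(4^{j+1} − 1)/3 = 1 + (4^{j+2} − 4)/3 = (3 + 4^{j+2} − 4)/3 = (4^{j+2} − 1)/3.
So the formula holds for j+1, and by induction N(F(m)) = (4^{m+1} − 1)/3 for all m ≥ 0.

N(F(m)) = (4^{m+1} − 1)/3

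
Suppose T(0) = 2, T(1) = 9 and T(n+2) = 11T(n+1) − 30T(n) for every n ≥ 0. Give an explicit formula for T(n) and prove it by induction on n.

Claim: T(n) = 3·5^n − 6^n.

Base cases: T(0) = 2 and 3·5^0 − 6^0 = 2; T(1) = 9 and 3·5^1 − 6^1 = 9.
Assume T(i) = 3·5^i − 6^i for all 0 ≤ i ≤ j, where j ≥ 1.
Then T(j+1) = 11T(j) − 30T(j−1) = 11·(3·5^j − 6^j) − 30·(3·5^{j−1} − 6^{j−1}) = 3·(11·5 − 30)5^{j−1} − (11·6 − 30)6^{j−1} = 75·5^{j−1} − 36·6^{j−1} = 3·5^{j+1} − 6^{j+1}.
This completes the inductive step, so T(n) = 3·5^n − 6^n for all n ≥ 0.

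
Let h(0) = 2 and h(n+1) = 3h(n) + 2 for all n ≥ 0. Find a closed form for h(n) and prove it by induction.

Claim: h(n) = 3^{n+1} − 1.

Base case: h(0) = 2, and 3^{0+1} − 1 = 3 − 1 = 2.
Assume h(m) = 3^{m+1} − 1 for some m ≥ 0.
Then h(m+1) = 3h(m) + 2 = 3·(3^{m+1} − 1) + 2 = 3^{m+2} − 3 + 2 = 3^{m+2} − 1.
By induction, h(n) = 3^{n+1} − 1 for all n ≥ 0.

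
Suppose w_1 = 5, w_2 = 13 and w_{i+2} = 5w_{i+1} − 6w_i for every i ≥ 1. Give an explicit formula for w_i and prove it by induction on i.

Claim: w_i = 2^i + 3^i.

Base cases: w_1 = 5 and 2^1 + 3^1 = 5; w_2 = 13 and 2^2 + 3^2 = 13.
Assume w_j = 2^j + 3^j for all 1 ≤ j ≤ m, where m ≥ 2.
Then w_{m+1} = 5w_m − 6w_{m−1} = 5·(2^m + 3^m) − 6·(2^{m−1} + 3^{m−1}) = (5·2 − 6)2^{m−1} + (5·3 − 6)3^{m−1} = 4·2^{m−1} + 9·3^{m−1} = 2^{m+1} + 3^{m+1}.
By strong induction, w_i = 2^i + 3^i for all i ≥ 1.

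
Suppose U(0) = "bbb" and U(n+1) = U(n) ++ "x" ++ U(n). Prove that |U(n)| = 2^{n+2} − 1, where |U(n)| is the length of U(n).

Base case: |U(0)| = 3, and 2^{0+2} − 1 = 3.
Assume |U(m)| = 2^{m+2} − 1.
Then |U(m+1)| = |U(m)| + 1 + |U(m)| = 2|U(m)| + 1 = 2(2^{m+2} − 1) + 1 = 2^{m+3} − 2 + 1 = 2^{m+3} − 1.
This completes the inductive step, so |U(n)| = 2^{n+2} − 1 for all n ≥ 0.

|U(n)| = 2^{n+2} − 1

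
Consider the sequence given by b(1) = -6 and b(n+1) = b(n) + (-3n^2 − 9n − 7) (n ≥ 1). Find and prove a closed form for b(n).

Claim: b(n) = -n^3 − 3n^2 − 3n + 1.

Base case: b(1) = -6, and -1^3 − 3·1^2 − 3·1 + 1 = -6.
Assume b(r) = -r^3 − 3r^2 − 3r + 1.
Then b(r+1) = b(r) + (-3r^2 − 9r − 7) = (-r^3 − 3r^2 − 3r + 1) + (-3r^2 − 9r − 7) = -r^3 − 6r^2 − 12r − 6,
and -(r+1)^3 − 3·(r+1)^2 − 3·(r+1) + 1 = -r^3 − 6r^2 − 12r − 6.
Hence b(n) = -n^3 − 3n^2 − 3n + 1 for every n ≥ 1, by induction.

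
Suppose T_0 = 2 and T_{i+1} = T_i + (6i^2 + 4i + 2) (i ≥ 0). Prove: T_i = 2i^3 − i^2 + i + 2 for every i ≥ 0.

Base case: T_0 = 2, and 2·0^3 − 0^2 + 0 + 2 = 2.
Assume T_j = 2j^3 − j^2 + j + 2.
Then T_{j+1} = T_j + (6j^2 + 4j + 2) = (2j^3 − j^2 + j + 2) + (6j^2 + 4j + 2) = 2j^3 + 5j^2 + 5j + 4,
and 2·(j+1)^3 − (j+1)^2 + (j+1) + 2 = 2j^3 + 5j^2 + 5j + 4.
By induction, T_i = 2i^3 − i^2 + i + 2 for all i ≥ 0.

T_i = 2i^3 − i^2 + i + 2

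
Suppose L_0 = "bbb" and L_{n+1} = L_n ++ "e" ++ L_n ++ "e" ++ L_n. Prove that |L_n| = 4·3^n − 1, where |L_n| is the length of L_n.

Base case: |L_0| = 3, and 4·3^0 − 1 = 3.
Assume |L_m| = 4·3^m − 1.
Then |L_{m+1}| = 3|L_m| + 2 = 3(4·3^m − 1) + 2 = 4·3^{m+1} − 3 + 2 = 4·3^{m+1} − 1.
By induction, |L_n| = 4·3^n − 1 for all n ≥ 0.

|L_n| = 4·3^n − 1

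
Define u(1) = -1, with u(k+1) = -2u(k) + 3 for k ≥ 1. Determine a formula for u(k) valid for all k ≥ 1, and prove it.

Claim: u(k) = (-2)^k + 1.

Base case: u(1) = -1, and (-2)^1 + 1 = -2 + 1 = -1.
Assume u(j) = (-2)^j + 1 for some j ≥ 1.
Then u(j+1) = -2u(j) + 3 = -2·((-2)^j + 1) + 3 = -2·(-2)^j − 2 + 3 = (-2)^{j+1} + 1.
Hence u(k) = (-2)^k + 1 for every k ≥ 1, by induction.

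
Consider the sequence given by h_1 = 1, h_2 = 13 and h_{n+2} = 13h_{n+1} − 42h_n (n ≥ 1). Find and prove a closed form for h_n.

Claim: h_n = 7^n − 6^n.

Base cases: h_1 = 1 and 7^1 − 6^1 = 1; h_2 = 13 and 7^2 − 6^2 = 13.
Assume h_j = 7^j − 6^j for all 1 ≤ j ≤ k, where k ≥ 2.
Then h_{k+1} = 13h_k − 42h_{k−1} = 13·(7^k − 6^k) − 42·(7^{k−1} − 6^{k−1}) = (13·7 − 42)7^{k−1} − (13·6 − 42)6^{k−1} = 49·7^{k−1} − 36·6^{k−1} = 7^{k+1} − 6^{k+1}.
By strong induction, h_n = 7^n − 6^n for all n ≥ 1.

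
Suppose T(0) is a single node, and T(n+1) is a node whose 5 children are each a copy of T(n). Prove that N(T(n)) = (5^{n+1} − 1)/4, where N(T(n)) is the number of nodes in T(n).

Base case: N(T(0)) = 1, and (5^{0+1} − 1)/4 = 1.
Assume N(T(m)) = (5^{m+1} − 1)/4.
Then N(T(m+1)) = 1 + 5N(T(m)) = 1 + 5·(5^{m+1} − 1)/4 = 1 + (5^{m+2} − 5)/4 = (4 + 5^{m+2} − 5)/4 = (5^{m+2} − 1)/4.
By induction, N(T(n)) = (5^{n+1} − 1)/4 for all n ≥ 0.

N(T(n)) = (5^{n+1} − 1)/4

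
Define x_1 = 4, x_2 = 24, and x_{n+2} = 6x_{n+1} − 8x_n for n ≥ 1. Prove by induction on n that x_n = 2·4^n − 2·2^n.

Base cases: x_1 = 4 and 2·4^1 − 2·2^1 = 4; x_2 = 24 and 2·4^2 − 2·2^2 = 24.
Assume x_j = 2·4^j − 2·2^j for all 1 ≤ j ≤ r, where r ≥ 2.
Then x_{r+1} = 6x_r − 8x_{r−1} = 6·(2·4^r − 2·2^r) − 8·(2·4^{r−1} − 2·2^{r−1}) = 2·(6·4 − 8)4^{r−1} − 2·(6·2 − 8)2^{r−1} = 32·4^{r−1} − 8·2^{r−1} = 2·4^{r+1} − 2·2^{r+1}.
So the formula holds for r+1, and by strong induction x_n = 2·4^n − 2·2^n for all n ≥ 1.

x_n = 2·4^n − 2·2^n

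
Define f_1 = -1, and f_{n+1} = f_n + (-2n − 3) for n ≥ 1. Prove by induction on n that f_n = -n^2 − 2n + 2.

Base case: f_1 = -1, and -1^2 − 2·1 + 2 = -1.
Assume f_k = -k^2 − 2k + 2.
Then f_{k+1} = f_k + (-2k − 3) = (-k^2 − 2k + 2) + (-2k − 3) = -k^2 − 4k − 1,
and -(k+1)^2 − 2·(k+1) + 2 = -k^2 − 4k − 1.
Hence f_n = -n^2 − 2n + 2 for every n ≥ 1, by induction.

f_n = -n^2 − 2n + 2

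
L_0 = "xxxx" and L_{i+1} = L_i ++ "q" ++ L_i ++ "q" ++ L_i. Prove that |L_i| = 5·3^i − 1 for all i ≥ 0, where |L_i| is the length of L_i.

Base case: |L_0| = 4, and 5·3^0 − 1 = 4.
Assume |L_k| = 5·3^k − 1.
Then |L_{k+1}| = 3|L_k| + 2 = 3(5·3^k − 1) + 2 = 5·3^{k+1} − 3 + 2 = 5·3^{k+1} − 1.
By induction, |L_i| = 5·3^i − 1 for all i ≥ 0.

|L_i| = 5·3^i − 1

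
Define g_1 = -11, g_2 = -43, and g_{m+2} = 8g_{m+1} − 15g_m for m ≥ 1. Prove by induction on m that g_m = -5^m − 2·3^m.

Base cases: g_1 = -11 and -5^1 − 2·3^1 = -11; g_2 = -43 and -5^2 − 2·3^2 = -43.
Assume g_j = -5^j − 2·3^j for all 1 ≤ j ≤ k, where k ≥ 2.
Then g_{k+1} = 8g_k − 15g_{k−1} = 8·(-5^k − 2·3^k) − 15·(-5^{k−1} − 2·3^{k−1}) = -(8·5 − 15)5^{k−1} − 2·(8·3 − 15)3^{k−1} = -25·5^{k−1} − 18·3^{k−1} = -5^{k+1} − 2·3^{k+1}.
By strong induction, g_m = -5^m − 2·3^m for all m ≥ 1.

g_m = -5^m − 2·3^m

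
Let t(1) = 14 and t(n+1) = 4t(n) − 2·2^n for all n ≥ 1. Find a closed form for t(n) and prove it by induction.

Claim: t(n) = 3·4^n + 2^n.

Base case: t(1) = 14, and 3·4^1 + 2^1 = 12 + 2 = 14.
Assume t(m) = 3·4^m + 2^m for some m ≥ 1.
Then t(m+1) = 4t(m) − 2·2^m = 4·(3·4^m + 2^m) − 2·2^m = 3·4^{m+1} + 4·2^m − 2·2^m = 3·4^{m+1} + 2·2^m = 3·4^{m+1} + 2^{m+1}.
So the formula holds for m+1, and by induction t(n) = 3·4^n + 2^n for all n ≥ 1.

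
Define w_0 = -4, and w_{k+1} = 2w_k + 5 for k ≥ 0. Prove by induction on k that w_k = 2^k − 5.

Base case: w_0 = -4, and 2^0 − 5 = 1 − 5 = -4.
Assume w_j = 2^j − 5 for some j ≥ 0.
Then w_{j+1} = 2w_j + 5 = 2·(2^j − 5) + 5 = 2^{j+1} − 10 + 5 = 2^{j+1} − 5.
So the formula holds for j+1, and by induction w_k = 2^k − 5 for all k ≥ 0.

w_k = 2^k − 5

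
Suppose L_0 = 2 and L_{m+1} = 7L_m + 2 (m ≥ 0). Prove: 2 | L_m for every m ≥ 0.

Base case: L_0 = 2 = 2·1, so 2 | L_0.
Assume 2 | L_r, so L_r = 2t for some integer t.
Then L_{r+1} = 7L_r + 2 = 7·(2t) + 2 = 2(7t + 1), so 2 | L_{r+1}.
So the property holds for r+1, and by induction 2 | L_m for all m ≥ 0.

2 | L_m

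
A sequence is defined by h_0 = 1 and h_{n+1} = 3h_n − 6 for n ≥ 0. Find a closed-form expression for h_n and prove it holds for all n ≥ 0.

Claim: h_n = -2·3^n + 3.

Base case: h_0 = 1, and -2·3^0 + 3 = -2 + 3 = 1.
Assume h_r = -2·3^r + 3 for some r ≥ 0.
Then h_{r+1} = 3h_r − 6 = 3·(-2·3^r + 3) − 6 = -6·3^r + 9 − 6 = -2·3^{r+1} + 3.
This completes the inductive step, so h_n = -2·3^n + 3 for all n ≥ 0.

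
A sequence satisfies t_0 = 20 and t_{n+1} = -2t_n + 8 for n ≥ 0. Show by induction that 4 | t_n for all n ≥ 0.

Base case: t_0 = 20 = 4·5, so 4 | t_0.
Assume 4 | t_j, so t_j = 4s for some integer s.
Then t_{j+1} = -2t_j + 8 = -2·(4s) + 8 = 4(-2s + 2), so 4 | t_{j+1}.
By induction, 4 | t_n for all n ≥ 0.

4 | t_n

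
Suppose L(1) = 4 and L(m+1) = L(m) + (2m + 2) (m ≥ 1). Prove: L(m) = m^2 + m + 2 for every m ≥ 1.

Base case: L(1) = 4, and 1^2 + 1 + 2 = 4.
Assume L(r) = r^2 + r + 2.
Then L(r+1) = L(r) + (2r + 2) = (r^2 + r + 2) + (2r + 2) = r^2 + 3r + 4,
and (r+1)^2 + (r+1) + 2 = r^2 + 3r + 4.
By induction, L(m) = m^2 + m + 2 for all m ≥ 1.

L(m) = m^2 + m + 2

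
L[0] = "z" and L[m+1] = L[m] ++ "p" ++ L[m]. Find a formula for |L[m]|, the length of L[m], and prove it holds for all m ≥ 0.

Claim: |L[m]| = 2^{m+1} − 1.

Base case: |L[0]| = 1, and 2^{0+1} − 1 = 1.
Assume |L[r]| = 2^{r+1} − 1.
Then |L[r+1]| = |L[r]| + 1 + |L[r]| = 2|L[r]| + 1 = 2(2^{r+1} − 1) + 1 = 2^{r+2} − 2 + 1 = 2^{r+2} − 1.
So the formula holds for r+1, and by induction |L[m]| = 2^{m+1} − 1 for all m ≥ 0.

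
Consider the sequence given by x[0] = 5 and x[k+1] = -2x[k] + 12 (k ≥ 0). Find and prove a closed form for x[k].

Claim: x[k] = (-2)^k + 4.

Base case: x[0] = 5, and (-2)^0 + 4 = 1 + 4 = 5.
Assume x[r] = (-2)^r + 4 for some r ≥ 0.
Then x[r+1] = -2x[r] + 12 = -2·((-2)^r + 4) + 12 = -2·(-2)^r − 8 + 12 = (-2)^{r+1} + 4.
This completes the inductive step, so x[k] = (-2)^k + 4 for all k ≥ 0.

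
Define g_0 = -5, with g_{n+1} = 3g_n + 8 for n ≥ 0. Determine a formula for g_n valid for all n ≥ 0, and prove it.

Claim: g_n = -3^n − 4.

Base case: g_0 = -5, and -3^0 − 4 = -1 − 4 = -5.
Assume g_k = -3^k − 4 for some k ≥ 0.
Then g_{k+1} = 3g_k + 8 = 3·(-3^k − 4) + 8 = -3^{k+1} − 12 + 8 = -3^{k+1} − 4.
So the formula holds for k+1, and by induction g_n = -3^n − 4 for all n ≥ 0.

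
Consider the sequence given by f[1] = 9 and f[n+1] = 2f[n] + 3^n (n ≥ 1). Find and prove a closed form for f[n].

Claim: f[n] = 3·2^n + 3^n.

Base case: f[1] = 9, and 3·2^1 + 3^1 = 6 + 3 = 9.
Assume f[m] = 3·2^m + 3^m for some m ≥ 1.
Then f[m+1] = 2f[m] + 3^m = 2·(3·2^m + 3^m) + 3^m = 3·2^{m+1} + 2·3^m + 3^m = 3·2^{m+1} + 3·3^m = 3·2^{m+1} + 3^{m+1}.
So the formula holds for m+1, and by induction f[n] = 3·2^n + 3^n for all n ≥ 1.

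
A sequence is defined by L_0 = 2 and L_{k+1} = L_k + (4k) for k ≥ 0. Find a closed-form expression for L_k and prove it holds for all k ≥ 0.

Claim: L_k = 2k^2 − 2k + 2.

Base case: L_0 = 2, and 2·0^2 − 2·0 + 2 = 2.
Assume L_j = 2j^2 − 2j + 2.
Then L_{j+1} = L_j + (4j) = (2j^2 − 2j + 2) + (4j) = 2j^2 + 2j + 2,
and 2·(j+1)^2 − 2·(j+1) + 2 = 2j^2 + 2j + 2.
This completes the inductive step, so L_k = 2k^2 − 2k + 2 for all k ≥ 0.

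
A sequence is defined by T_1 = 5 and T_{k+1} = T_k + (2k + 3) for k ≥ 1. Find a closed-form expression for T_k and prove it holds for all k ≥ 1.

Claim: T_k = k^2 + 2k + 2.

Base case: T_1 = 5, and 1^2 + 2·1 + 2 = 5.
Assume T_m = m^2 + 2m + 2.
Then T_{m+1} = T_m + (2m + 3) = (m^2 + 2m + 2) + (2m + 3) = m^2 + 4m + 5,
and (m+1)^2 + 2·(m+1) + 2 = m^2 + 4m + 5.
Hence T_k = k^2 + 2k + 2 for every k ≥ 1, by induction.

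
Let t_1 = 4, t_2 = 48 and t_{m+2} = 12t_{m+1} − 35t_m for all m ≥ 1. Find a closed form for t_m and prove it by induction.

Claim: t_m = 2·7^m − 2·5^m.

Base cases: t_1 = 4 and 2·7^1 − 2·5^1 = 4; t_2 = 48 and 2·7^2 − 2·5^2 = 48.
Assume t_j = 2·7^j − 2·5^j for all 1 ≤ j ≤ k, where k ≥ 2.
Then t_{k+1} = 12t_k − 35t_{k−1} = 12·(2·7^k − 2·5^k) − 35·(2·7^{k−1} − 2·5^{k−1}) = 2·(12·7 − 35)7^{k−1} − 2·(12·5 − 35)5^{k−1} = 98·7^{k−1} − 50·5^{k−1} = 2·7^{k+1} − 2·5^{k+1}.
So the formula holds for k+1, and by strong induction t_m = 2·7^m − 2·5^m for all m ≥ 1.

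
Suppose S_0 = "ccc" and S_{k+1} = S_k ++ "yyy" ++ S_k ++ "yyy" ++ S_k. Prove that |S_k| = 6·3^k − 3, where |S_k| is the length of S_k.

Base case: |S_0| = 3, and 6·3^0 − 3 = 3.
Assume |S_r| = 6·3^r − 3.
Then |S_{r+1}| = 3|S_r| + 6 = 3(6·3^r − 3) + 6 = 6·3^{r+1} − 9 + 6 = 6·3^{r+1} − 3.
Hence |S_k| = 6·3^k − 3 for every k ≥ 0, by induction.

|S_k| = 6·3^k − 3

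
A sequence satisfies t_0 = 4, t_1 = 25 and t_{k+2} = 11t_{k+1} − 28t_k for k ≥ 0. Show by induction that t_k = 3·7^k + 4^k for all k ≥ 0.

Base cases: t_0 = 4 and 3·7^0 + 4^0 = 4; t_1 = 25 and 3·7^1 + 4^1 = 25.
Assume t_i = 3·7^i + 4^i for all 0 ≤ i ≤ j, where j ≥ 1.
Then t_{j+1} = 11t_j − 28t_{j−1} = 11·(3·7^j + 4^j) − 28·(3·7^{j−1} + 4^{j−1}) = 3·(11·7 − 28)7^{j−1} + (11·4 − 28)4^{j−1} = 147·7^{j−1} + 16·4^{j−1} = 3·7^{j+1} + 4^{j+1}.
Hence t_k = 3·7^k + 4^k for every k ≥ 0, by strong induction.

t_k = 3·7^k + 4^k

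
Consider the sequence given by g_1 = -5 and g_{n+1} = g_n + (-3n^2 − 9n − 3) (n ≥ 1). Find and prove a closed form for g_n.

Claim: g_n = -n^3 − 3n^2 + n − 2.

Base case: g_1 = -5, and -1^3 − 3·1^2 + 1 − 2 = -5.
Assume g_r = -r^3 − 3r^2 + r − 2.
Then g_{r+1} = g_r + (-3r^2 − 9r − 3) = (-r^3 − 3r^2 + r − 2) + (-3r^2 − 9r − 3) = -r^3 − 6r^2 − 8r − 5,
and -(r+1)^3 − 3·(r+1)^2 + (r+1) − 2 = -r^3 − 6r^2 − 8r − 5.
Hence g_n = -n^3 − 3n^2 + n − 2 for every n ≥ 1, by induction.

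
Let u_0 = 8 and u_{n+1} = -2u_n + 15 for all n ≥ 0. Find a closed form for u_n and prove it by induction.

Claim: u_n = 3·(-2)^n + 5.

Base case: u_0 = 8, and 3·(-2)^0 + 5 = 3 + 5 = 8.
Assume u_j = 3·(-2)^j + 5 for some j ≥ 0.
Then u_{j+1} = -2u_j + 15 = -2·(3·(-2)^j + 5) + 15 = -6·(-2)^j − 10 + 15 = 3·(-2)^{j+1} + 5.
So the formula holds for j+1, and by induction u_n = 3·(-2)^n + 5 for all n ≥ 0.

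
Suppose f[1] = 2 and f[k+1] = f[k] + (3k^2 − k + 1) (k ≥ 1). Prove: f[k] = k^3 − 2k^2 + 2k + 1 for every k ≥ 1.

Base case: f[1] = 2, and 1^3 − 2·1^2 + 2·1 + 1 = 2.
Assume f[j] = j^3 − 2j^2 + 2j + 1.
Then f[j+1] = f[j] + (3j^2 − j + 1) = (j^3 − 2j^2 + 2j + 1) + (3j^2 − j + 1) = j^3 + j^2 + j + 2,
and (j+1)^3 − 2·(j+1)^2 + 2·(j+1) + 1 = j^3 + j^2 + j + 2.
By induction, f[k] = k^3 − 2k^2 + 2k + 1 for all k ≥ 1.

f[k] = k^3 − 2k^2 + 2k + 1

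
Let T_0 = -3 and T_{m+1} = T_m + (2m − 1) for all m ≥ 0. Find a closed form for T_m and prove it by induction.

Claim: T_m = m^2 − 2m − 3.

Base case: T_0 = -3, and 0^2 − 2·0 − 3 = -3.
Assume T_k = k^2 − 2k − 3.
Then T_{k+1} = T_k + (2k − 1) = (k^2 − 2k − 3) + (2k − 1) = k^2 − 4,
and (k+1)^2 − 2·(k+1) − 3 = k^2 − 4.
By induction, T_m = m^2 − 2m − 3 for all m ≥ 0.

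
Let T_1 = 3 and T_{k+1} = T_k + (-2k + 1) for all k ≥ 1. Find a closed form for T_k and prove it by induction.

Claim: T_k = -k^2 + 2k + 2.

Base case: T_1 = 3, and -1^2 + 2·1 + 2 = 3.
Assume T_r = -r^2 + 2r + 2.
Then T_{r+1} = T_r + (-2r + 1) = (-r^2 + 2r + 2) + (-2r + 1) = -r^2 + 3,
and -(r+1)^2 + 2·(r+1) + 2 = -r^2 + 3.
This completes the inductive step, so T_k = -k^2 + 2k + 2 for all k ≥ 1.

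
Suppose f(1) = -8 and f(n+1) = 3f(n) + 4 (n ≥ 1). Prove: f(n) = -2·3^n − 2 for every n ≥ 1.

Base case: f(1) = -8, and -2·3^1 − 2 = -6 − 2 = -8.
Assume f(r) = -2·3^r − 2 for some r ≥ 1.
Then f(r+1) = 3f(r) + 4 = 3·(-2·3^r − 2) + 4 = -6·3^r − 6 + 4 = -2·3^{r+1} − 2.
By induction, f(n) = -2·3^n − 2 for all n ≥ 1.

f(n) = -2·3^n − 2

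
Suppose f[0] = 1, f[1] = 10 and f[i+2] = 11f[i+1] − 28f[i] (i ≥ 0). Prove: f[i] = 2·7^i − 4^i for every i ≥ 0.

Base cases: f[0] = 1 and 2·7^0 − 4^0 = 1; f[1] = 10 and 2·7^1 − 4^1 = 10.
Assume f[j] = 2·7^j − 4^j for all 0 ≤ j ≤ m, where m ≥ 1.
Then f[m+1] = 11f[m] − 28f[m−1] = 11·(2·7^m − 4^m) − 28·(2·7^{m−1} − 4^{m−1}) = 2·(11·7 − 28)7^{m−1} − (11·4 − 28)4^{m−1} = 98·7^{m−1} − 16·4^{m−1} = 2·7^{m+1} − 4^{m+1}.
This completes the inductive step, so f[i] = 2·7^i − 4^i for all i ≥ 0.

f[i] = 2·7^i − 4^i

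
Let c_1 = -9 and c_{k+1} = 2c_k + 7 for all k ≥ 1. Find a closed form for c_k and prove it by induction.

Claim: c_k = -2^k − 7.

Base case: c_1 = -9, and -2^1 − 7 = -2 − 7 = -9.
Assume c_m = -2^m − 7 for some m ≥ 1.
Then c_{m+1} = 2c_m + 7 = 2·(-2^m − 7) + 7 = -2^{m+1} − 14 + 7 = -2^{m+1} − 7.
Hence c_k = -2^k − 7 for every k ≥ 1, by induction.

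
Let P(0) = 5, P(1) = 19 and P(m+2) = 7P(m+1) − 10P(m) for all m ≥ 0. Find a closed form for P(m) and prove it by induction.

Claim: P(m) = 3·5^m + 2·2^m.

Base cases: P(0) = 5 and 3·5^0 + 2·2^0 = 5; P(1) = 19 and 3·5^1 + 2·2^1 = 19.
Assume P(j) = 3·5^j + 2·2^j for all 0 ≤ j ≤ r, where r ≥ 1.
Then P(r+1) = 7P(r) − 10P(r−1) = 7·(3·5^r + 2·2^r) − 10·(3·5^{r−1} + 2·2^{r−1}) = 3·(7·5 − 10)5^{r−1} + 2·(7·2 − 10)2^{r−1} = 75·5^{r−1} + 8·2^{r−1} = 3·5^{r+1} + 2·2^{r+1}.
This completes the inductive step, so P(m) = 3·5^m + 2·2^m for all m ≥ 0.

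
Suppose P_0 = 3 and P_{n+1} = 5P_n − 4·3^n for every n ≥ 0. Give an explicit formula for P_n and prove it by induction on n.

Claim: P_n = 5^n + 2·3^n.

Base case: P_0 = 3, and 5^0 + 2·3^0 = 1 + 2 = 3.
Assume P_r = 5^r + 2·3^r for some r ≥ 0.
Then P_{r+1} = 5P_r − 4·3^r = 5·(5^r + 2·3^r) − 4·3^r = 5^{r+1} + 10·3^r − 4·3^r = 5^{r+1} + 6·3^r = 5^{r+1} + 2·3^{r+1}.
So the formula holds for r+1, and by induction P_n = 5^n + 2·3^n for all n ≥ 0.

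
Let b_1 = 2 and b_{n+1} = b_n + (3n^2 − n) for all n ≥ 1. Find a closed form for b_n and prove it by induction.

Claim: b_n = n^3 − 2n^2 + n + 2.

Base case: b_1 = 2, and 1^3 − 2·1^2 + 1 + 2 = 2.
Assume b_r = r^3 − 2r^2 + r + 2.
Then b_{r+1} = b_r + (3r^2 − r) = (r^3 − 2r^2 + r + 2) + (3r^2 − r) = r^3 + r^2 + 2,
and (r+1)^3 − 2·(r+1)^2 + (r+1) + 2 = r^3 + r^2 + 2.
This completes the inductive step, so b_n = n^3 − 2n^2 + n + 2 for all n ≥ 1.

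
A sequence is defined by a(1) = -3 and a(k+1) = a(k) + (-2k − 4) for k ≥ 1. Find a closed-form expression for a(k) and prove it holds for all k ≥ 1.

Claim: a(k) = -k^2 − 3k + 1.

Base case: a(1) = -3, and -1^2 − 3·1 + 1 = -3.
Assume a(j) = -j^2 − 3j + 1.
Then a(j+1) = a(j) + (-2j − 4) = (-j^2 − 3j + 1) + (-2j − 4) = -j^2 − 5j − 3,
and -(j+1)^2 − 3·(j+1) + 1 = -j^2 − 5j − 3.
By induction, a(k) = -k^2 − 3k + 1 for all k ≥ 1.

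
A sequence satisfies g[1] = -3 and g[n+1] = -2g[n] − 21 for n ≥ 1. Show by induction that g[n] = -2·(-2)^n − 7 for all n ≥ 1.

Base case: g[1] = -3, and -2·(-2)^1 − 7 = 4 − 7 = -3.
Assume g[k] = -2·(-2)^k − 7 for some k ≥ 1.
Then g[k+1] = -2g[k] − 21 = -2·(-2·(-2)^k − 7) − 21 = 4·(-2)^k + 14 − 21 = -2·(-2)^{k+1} − 7.
So the formula holds for k+1, and by induction g[n] = -2·(-2)^n − 7 for all n ≥ 1.

g[n] = -2·(-2)^n − 7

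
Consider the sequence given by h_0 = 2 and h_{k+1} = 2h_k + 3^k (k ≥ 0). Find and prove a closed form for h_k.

Claim: h_k = 2^k + 3^k.

Base case: h_0 = 2, and 2^0 + 3^0 = 1 + 1 = 2.
Assume h_r = 2^r + 3^r for some r ≥ 0.
Then h_{r+1} = 2h_r + 3^r = 2·(2^r + 3^r) + 3^r = 2^{r+1} + 2·3^r + 3^r = 2^{r+1} + 3·3^r = 2^{r+1} + 3^{r+1}.
So the formula holds for r+1, and by induction h_k = 2^k + 3^k for all k ≥ 0.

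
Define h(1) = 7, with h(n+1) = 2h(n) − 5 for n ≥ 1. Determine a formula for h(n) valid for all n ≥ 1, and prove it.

Claim: h(n) = 2^n + 5.

Base case: h(1) = 7, and 2^1 + 5 = 2 + 5 = 7.
Assume h(j) = 2^j + 5 for some j ≥ 1.
Then h(j+1) = 2h(j) − 5 = 2·(2^j + 5) − 5 = 2^{j+1} + 10 − 5 = 2^{j+1} + 5.
This completes the inductive step, so h(n) = 2^n + 5 for all n ≥ 1.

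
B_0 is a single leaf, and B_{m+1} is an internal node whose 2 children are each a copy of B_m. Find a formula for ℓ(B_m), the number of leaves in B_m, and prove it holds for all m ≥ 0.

Claim: ℓ(B_m) = 2^m.

Base case: ℓ(B_0) = 1, and 2^0 = 1.
Assume ℓ(B_r) = 2^r.
Then ℓ(B_{r+1}) = 2·ℓ(B_r) = 2·2^r = 2^{r+1}.
So the formula holds for r+1, and by induction ℓ(B_m) = 2^m for all m ≥ 0.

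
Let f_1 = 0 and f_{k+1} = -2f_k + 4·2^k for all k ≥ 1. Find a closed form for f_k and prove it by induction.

Claim: f_k = (-2)^k + 2^k.

Base case: f_1 = 0, and (-2)^1 + 2^1 = -2 + 2 = 0.
Assume f_m = (-2)^m + 2^m for some m ≥ 1.
Then f_{m+1} = -2f_m + 4·2^m = -2·((-2)^m + 2^m) + 4·2^m = (-2)^{m+1} − 2·2^m + 4·2^m = (-2)^{m+1} + 2·2^m = (-2)^{m+1} + 2^{m+1}.
By induction, f_k = (-2)^k + 2^k for all k ≥ 1.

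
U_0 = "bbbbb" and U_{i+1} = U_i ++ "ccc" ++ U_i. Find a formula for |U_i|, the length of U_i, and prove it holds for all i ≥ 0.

Claim: |U_i| = 2^{i+3} − 3.

Base case: |U_0| = 5, and 2^{0+3} − 3 = 5.
Assume |U_j| = 2^{j+3} − 3.
Then |U_{j+1}| = |U_j| + 3 + |U_j| = 2|U_j| + 3 = 2(2^{j+3} − 3) + 3 = 2^{j+1+3} − 6 + 3 = 2^{j+1+3} − 3.
So the formula holds for j+1, and by induction |U_i| = 2^{i+3} − 3 for all i ≥ 0.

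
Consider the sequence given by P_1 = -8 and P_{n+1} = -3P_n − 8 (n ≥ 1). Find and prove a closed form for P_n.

Claim: P_n = 2·(-3)^n − 2.

Base case: P_1 = -8, and 2·(-3)^1 − 2 = -6 − 2 = -8.
Assume P_r = 2·(-3)^r − 2 for some r ≥ 1.
Then P_{r+1} = -3P_r − 8 = -3·(2·(-3)^r − 2) − 8 = -6·(-3)^r + 6 − 8 = 2·(-3)^{r+1} − 2.
So the formula holds for r+1, and by induction P_n = 2·(-3)^n − 2 for all n ≥ 1.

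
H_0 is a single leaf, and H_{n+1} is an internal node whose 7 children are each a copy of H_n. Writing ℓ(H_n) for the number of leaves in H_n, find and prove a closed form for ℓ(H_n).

Claim: ℓ(H_n) = 7^n.

Base case: ℓ(H_0) = 1, and 7^0 = 1.
Assume ℓ(H_r) = 7^r.
Then ℓ(H_{r+1}) = 7·ℓ(H_r) = 7·7^r = 7^{r+1}.
So the formula holds for r+1, and by induction ℓ(H_n) = 7^n for all n ≥ 0.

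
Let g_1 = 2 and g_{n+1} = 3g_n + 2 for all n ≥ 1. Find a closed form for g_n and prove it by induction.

Claim: g_n = 3^n − 1.

Base case: g_1 = 2, and 3^1 − 1 = 3 − 1 = 2.
Assume g_m = 3^m − 1 for some m ≥ 1.
Then g_{m+1} = 3g_m + 2 = 3·(3^m − 1) + 2 = 3^{m+1} − 3 + 2 = 3^{m+1} − 1.
Hence g_n = 3^n − 1 for every n ≥ 1, by induction.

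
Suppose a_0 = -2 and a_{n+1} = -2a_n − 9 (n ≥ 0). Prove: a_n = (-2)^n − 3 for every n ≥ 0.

Base case: a_0 = -2, and (-2)^0 − 3 = 1 − 3 = -2.
Assume a_m = (-2)^m − 3 for some m ≥ 0.
Then a_{m+1} = -2a_m − 9 = -2·((-2)^m − 3) − 9 = -2·(-2)^m + 6 − 9 = (-2)^{m+1} − 3.
By induction, a_n = (-2)^n − 3 for all n ≥ 0.

a_n = (-2)^n − 3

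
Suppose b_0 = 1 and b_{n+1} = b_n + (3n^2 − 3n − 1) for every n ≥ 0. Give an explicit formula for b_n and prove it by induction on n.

Claim: b_n = n^3 − 3n^2 + n + 1.

Base case: b_0 = 1, and 0^3 − 3·0^2 + 0 + 1 = 1.
Assume b_r = r^3 − 3r^2 + r + 1.
Then b_{r+1} = b_r + (3r^2 − 3r − 1) = (r^3 − 3r^2 + r + 1) + (3r^2 − 3r − 1) = r^3 − 2r,
and (r+1)^3 − 3·(r+1)^2 + (r+1) + 1 = r^3 − 2r.
Hence b_n = n^3 − 3n^2 + n + 1 for every n ≥ 0, by induction.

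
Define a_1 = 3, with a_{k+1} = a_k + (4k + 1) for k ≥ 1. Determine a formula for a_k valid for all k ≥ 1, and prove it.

Claim: a_k = 2k^2 − k + 2.

Base case: a_1 = 3, and 2·1^2 − 1 + 2 = 3.
Assume a_j = 2j^2 − j + 2.
Then a_{j+1} = a_j + (4j + 1) = (2j^2 − j + 2) + (4j + 1) = 2j^2 + 3j + 3,
and 2·(j+1)^2 − (j+1) + 2 = 2j^2 + 3j + 3.
This completes the inductive step, so a_k = 2k^2 − k + 2 for all k ≥ 1.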